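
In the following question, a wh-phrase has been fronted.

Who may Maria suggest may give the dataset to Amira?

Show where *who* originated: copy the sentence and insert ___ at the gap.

In situ: Maria may suggest who may give the dataset to Amira.
'who' is the subject of the clause embedded under 'suggest'. The gap is right after 'suggest'.

Who may Maria suggest ___ may give the dataset to Amira?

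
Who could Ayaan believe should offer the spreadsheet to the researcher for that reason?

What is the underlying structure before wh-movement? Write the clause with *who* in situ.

Ayaan could believe who should offer the spreadsheet to the researcher for that reason.

'who' is the subject of the clause embedded under 'believe'. Wh-movement fronts it, leaving a gap right after 'believe':
Who could Ayaan believe ___ should offer the spreadsheet to the researcher for that reason?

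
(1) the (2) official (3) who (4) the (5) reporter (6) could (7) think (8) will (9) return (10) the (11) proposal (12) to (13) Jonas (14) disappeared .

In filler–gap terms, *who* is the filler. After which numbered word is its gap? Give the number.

7

The filler 'who' is interpreted as the subject of the clause embedded under 'think'. Fronting leaves a gap immediately after 'think':
The official who the reporter could think ___ will return the proposal to Jonas disappeared.
'think' is word 7.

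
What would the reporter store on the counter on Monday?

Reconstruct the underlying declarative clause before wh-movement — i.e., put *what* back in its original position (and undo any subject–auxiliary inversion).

'what' is the direct object of 'store'. Wh-movement fronts it, leaving a gap right after 'store':
What would the reporter store ___ on the counter on Monday?

The reporter would store what on the counter on Monday.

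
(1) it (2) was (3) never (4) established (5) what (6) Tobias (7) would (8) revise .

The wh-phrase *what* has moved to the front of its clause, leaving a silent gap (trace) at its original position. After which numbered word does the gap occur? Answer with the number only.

Before movement: Tobias would revise what.
'what' functions as the direct object of 'revise'. Wh-movement fronts it, leaving a gap right after 'revise':
It was never established what Tobias would revise ___.
'revise' is word 8.

8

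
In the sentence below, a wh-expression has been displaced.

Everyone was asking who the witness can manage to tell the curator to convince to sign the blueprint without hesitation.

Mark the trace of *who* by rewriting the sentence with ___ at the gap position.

Before movement: The witness can manage to tell the curator to convince who to sign the blueprint without hesitation.
'who' functions as the direct object of 'convince'. The gap is right after 'convince'.

Everyone was asking who the witness can manage to tell the curator to convince ___ to sign the blueprint without hesitation.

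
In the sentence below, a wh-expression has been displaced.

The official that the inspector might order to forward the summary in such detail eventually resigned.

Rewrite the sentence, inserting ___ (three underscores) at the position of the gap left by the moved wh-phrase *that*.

The official that the inspector might order ___ to forward the summary in such detail eventually resigned.

'that' functions as the direct object of 'order'. The gap is right after 'order'.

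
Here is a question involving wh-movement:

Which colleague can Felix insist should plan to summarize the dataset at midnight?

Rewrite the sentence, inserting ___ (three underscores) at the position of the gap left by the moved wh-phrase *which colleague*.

Before movement: Felix can insist which colleague should plan to summarize the dataset at midnight.
'which colleague' is the subject of the clause embedded under 'insist'. The gap is right after 'insist'.

Which colleague can Felix insist ___ should plan to summarize the dataset at midnight?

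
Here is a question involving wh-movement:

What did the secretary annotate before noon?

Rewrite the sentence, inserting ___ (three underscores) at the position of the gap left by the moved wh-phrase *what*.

What did the secretary annotate ___ before noon?

Pre-movement form: The secretary did annotate what before noon.
'what' functions as the direct object of 'annotate'. The gap is right after 'annotate'.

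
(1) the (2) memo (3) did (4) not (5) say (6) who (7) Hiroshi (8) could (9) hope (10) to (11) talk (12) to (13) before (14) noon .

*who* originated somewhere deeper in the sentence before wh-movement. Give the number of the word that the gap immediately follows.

Underlying clause: Hiroshi could hope to talk to who before noon.
'who' functions as the object of the preposition 'to'. Wh-movement fronts it, leaving a gap right after 'to':
The memo did not say who Hiroshi could hope to talk to ___ before noon.
'to' is word 12.

12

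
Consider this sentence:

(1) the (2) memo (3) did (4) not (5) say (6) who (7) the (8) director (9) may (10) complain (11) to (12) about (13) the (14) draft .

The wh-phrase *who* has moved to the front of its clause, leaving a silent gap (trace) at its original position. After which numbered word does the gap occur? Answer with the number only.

11

Before movement: The director may complain to who about the draft.
'who' is the object of the preposition 'to'. It moves to the left edge, and the trace sits right after 'to':
The memo did not say who the director may complain to ___ about the draft.
'to' is word 11.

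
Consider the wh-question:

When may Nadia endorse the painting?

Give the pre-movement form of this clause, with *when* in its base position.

Nadia may endorse the painting when.

'when' functions as the temporal adjunct. Wh-movement fronts it, leaving a gap right after 'painting':
When may Nadia endorse the painting ___?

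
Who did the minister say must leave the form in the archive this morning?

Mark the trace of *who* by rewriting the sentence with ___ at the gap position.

Pre-movement form: The minister did say who must leave the form in the archive this morning.
'who' is the subject of the clause embedded under 'say'. The gap is right after 'say'.

Who did the minister say ___ must leave the form in the archive this morning?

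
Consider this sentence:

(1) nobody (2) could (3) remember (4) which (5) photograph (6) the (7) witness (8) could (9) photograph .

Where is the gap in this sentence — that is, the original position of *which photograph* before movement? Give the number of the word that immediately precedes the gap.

Pre-movement form: The witness could photograph which photograph.
The filler 'which photograph' is interpreted as the direct object of 'photograph'. Fronting leaves a gap immediately after 'photograph':
Nobody could remember which photograph the witness could photograph ___.
'photograph' is word 9.

9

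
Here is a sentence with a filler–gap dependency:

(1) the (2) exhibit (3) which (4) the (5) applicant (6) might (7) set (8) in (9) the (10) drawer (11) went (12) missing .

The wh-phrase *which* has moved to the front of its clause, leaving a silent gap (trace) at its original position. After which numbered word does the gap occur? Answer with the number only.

'which' functions as the direct object of 'set'. Wh-movement fronts it, leaving a gap right after 'set':
The exhibit which the applicant might set ___ in the drawer went missing.
'set' is word 7.

7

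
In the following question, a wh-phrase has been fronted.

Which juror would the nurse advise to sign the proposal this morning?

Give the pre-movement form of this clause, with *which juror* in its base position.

The filler 'which juror' is interpreted as the direct object of 'advise'. It moves to the left edge, and the trace sits right after 'advise':
Which juror would the nurse advise ___ to sign the proposal this morning?

The nurse would advise which juror to sign the proposal this morning.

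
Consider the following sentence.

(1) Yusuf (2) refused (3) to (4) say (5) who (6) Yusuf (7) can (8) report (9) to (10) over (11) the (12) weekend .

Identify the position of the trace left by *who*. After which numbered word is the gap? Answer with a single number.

9

Before movement: Yusuf can report to who over the weekend.
'who' is the object of the preposition 'to'. It moves to the left edge, and the trace sits right after 'to':
Yusuf refused to say who Yusuf can report to ___ over the weekend.
'to' is word 9.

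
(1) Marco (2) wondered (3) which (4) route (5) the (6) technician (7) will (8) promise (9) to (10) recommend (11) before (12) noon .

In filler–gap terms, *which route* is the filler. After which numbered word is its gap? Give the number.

Pre-movement form: The technician will promise to recommend which route before noon.
'which route' is the direct object of 'recommend'. Fronting leaves a gap immediately after 'recommend':
Marco wondered which route the technician will promise to recommend ___ before noon.
'recommend' is word 10.

10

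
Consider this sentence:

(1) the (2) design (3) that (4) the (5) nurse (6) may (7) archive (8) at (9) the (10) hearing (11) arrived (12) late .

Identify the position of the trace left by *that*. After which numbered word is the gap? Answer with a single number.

7

'that' is the direct object of 'archive'. Fronting leaves a gap immediately after 'archive':
The design that the nurse may archive ___ at the hearing arrived late.
'archive' is word 7.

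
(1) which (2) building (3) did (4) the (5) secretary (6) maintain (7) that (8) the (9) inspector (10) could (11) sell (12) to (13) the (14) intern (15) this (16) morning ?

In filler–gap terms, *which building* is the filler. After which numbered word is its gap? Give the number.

11

In situ: The secretary did maintain that the inspector could sell which building to the intern this morning.
The filler 'which building' is interpreted as the direct object of 'sell'. It moves to the left edge, and the trace sits right after 'sell':
Which building did the secretary maintain that the inspector could sell ___ to the intern this morning?
'sell' is word 11.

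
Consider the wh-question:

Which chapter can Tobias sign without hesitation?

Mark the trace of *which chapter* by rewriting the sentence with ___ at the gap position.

Underlying clause: Tobias can sign which chapter without hesitation.
The filler 'which chapter' is interpreted as the direct object of 'sign'. The gap is right after 'sign'.

Which chapter can Tobias sign ___ without hesitation?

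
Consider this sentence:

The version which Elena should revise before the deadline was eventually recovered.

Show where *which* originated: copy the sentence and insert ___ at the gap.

The version which Elena should revise ___ before the deadline was eventually recovered.

'which' functions as the direct object of 'revise'. The gap is right after 'revise'.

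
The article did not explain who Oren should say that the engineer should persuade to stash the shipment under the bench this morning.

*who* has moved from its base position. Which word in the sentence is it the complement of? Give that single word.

In situ: Oren should say that the engineer should persuade who to stash the shipment under the bench this morning.
'who' functions as the direct object of 'persuade'. Fronting leaves a gap immediately after 'persuade':
The article did not explain who Oren should say that the engineer should persuade ___ to stash the shipment under the bench this morning.

persuade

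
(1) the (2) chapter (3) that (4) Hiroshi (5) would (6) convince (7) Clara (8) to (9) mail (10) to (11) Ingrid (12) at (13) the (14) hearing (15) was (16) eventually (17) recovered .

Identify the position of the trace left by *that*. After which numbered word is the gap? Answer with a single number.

'that' functions as the direct object of 'mail'. Fronting leaves a gap immediately after 'mail':
The chapter that Hiroshi would convince Clara to mail ___ to Ingrid at the hearing was eventually recovered.
'mail' is word 9.

9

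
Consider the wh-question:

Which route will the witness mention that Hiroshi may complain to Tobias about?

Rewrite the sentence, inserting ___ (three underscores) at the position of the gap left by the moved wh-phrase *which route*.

Pre-movement form: The witness will mention that Hiroshi may complain to Tobias about which route.
The filler 'which route' is interpreted as the object of the preposition 'about'. The gap is right after 'about'.

Which route will the witness mention that Hiroshi may complain to Tobias about ___?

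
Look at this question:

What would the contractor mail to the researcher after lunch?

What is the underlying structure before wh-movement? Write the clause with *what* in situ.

The filler 'what' is interpreted as the direct object of 'mail'. Wh-movement fronts it, leaving a gap right after 'mail':
What would the contractor mail ___ to the researcher after lunch?

The contractor would mail what to the researcher after lunch.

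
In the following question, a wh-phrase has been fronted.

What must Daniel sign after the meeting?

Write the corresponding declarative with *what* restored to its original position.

'what' functions as the direct object of 'sign'. It moves to the left edge, and the trace sits right after 'sign':
What must Daniel sign ___ after the meeting?

Daniel must sign what after the meeting.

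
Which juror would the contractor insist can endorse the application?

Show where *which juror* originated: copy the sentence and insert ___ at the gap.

In situ: The contractor would insist which juror can endorse the application.
'which juror' functions as the subject of the clause embedded under 'insist'. The gap is right after 'insist'.

Which juror would the contractor insist ___ can endorse the application?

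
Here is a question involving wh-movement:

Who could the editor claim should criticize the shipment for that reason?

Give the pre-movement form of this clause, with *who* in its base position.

The editor could claim who should criticize the shipment for that reason.

'who' functions as the subject of the clause embedded under 'claim'. Fronting leaves a gap immediately after 'claim':
Who could the editor claim ___ should criticize the shipment for that reason?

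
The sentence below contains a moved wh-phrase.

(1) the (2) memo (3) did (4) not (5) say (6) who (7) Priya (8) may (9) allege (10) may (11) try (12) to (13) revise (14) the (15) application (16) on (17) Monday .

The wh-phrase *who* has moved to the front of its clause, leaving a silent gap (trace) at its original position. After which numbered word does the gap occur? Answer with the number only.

Underlying clause: Priya may allege who may try to revise the application on Monday.
The filler 'who' is interpreted as the subject of the clause embedded under 'allege'. It moves to the left edge, and the trace sits right after 'allege':
The memo did not say who Priya may allege ___ may try to revise the application on Monday.
'allege' is word 9.

9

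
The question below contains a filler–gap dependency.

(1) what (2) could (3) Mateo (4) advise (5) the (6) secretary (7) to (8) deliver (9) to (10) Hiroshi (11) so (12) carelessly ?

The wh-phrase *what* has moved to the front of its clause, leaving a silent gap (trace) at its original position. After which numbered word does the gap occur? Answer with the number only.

Underlying clause: Mateo could advise the secretary to deliver what to Hiroshi so carelessly.
The filler 'what' is interpreted as the direct object of 'deliver'. Wh-movement fronts it, leaving a gap right after 'deliver':
What could Mateo advise the secretary to deliver ___ to Hiroshi so carelessly?
'deliver' is word 8.

8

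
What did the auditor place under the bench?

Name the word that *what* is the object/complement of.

Pre-movement form: The auditor did place what under the bench.
'what' functions as the direct object of 'place'. Fronting leaves a gap immediately after 'place':
What did the auditor place ___ under the bench?

place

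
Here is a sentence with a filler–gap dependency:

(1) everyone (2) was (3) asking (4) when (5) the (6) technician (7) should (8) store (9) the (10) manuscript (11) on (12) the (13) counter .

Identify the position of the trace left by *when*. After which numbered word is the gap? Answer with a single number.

13

In situ: The technician should store the manuscript on the counter when.
The filler 'when' is interpreted as the temporal adjunct. It moves to the left edge, and the trace sits right after 'counter':
Everyone was asking when the technician should store the manuscript on the counter ___.
'counter' is word 13.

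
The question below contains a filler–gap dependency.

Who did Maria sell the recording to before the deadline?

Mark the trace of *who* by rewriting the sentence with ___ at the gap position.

Underlying clause: Maria did sell the recording to who before the deadline.
'who' is the object of the preposition 'to' (recipient of 'sell'). The gap is right after 'to'.

Who did Maria sell the recording to ___ before the deadline?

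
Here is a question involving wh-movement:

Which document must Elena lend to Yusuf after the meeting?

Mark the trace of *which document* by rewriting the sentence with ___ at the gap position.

Which document must Elena lend ___ to Yusuf after the meeting?

In situ: Elena must lend which document to Yusuf after the meeting.
'which document' is the direct object of 'lend'. The gap is right after 'lend'.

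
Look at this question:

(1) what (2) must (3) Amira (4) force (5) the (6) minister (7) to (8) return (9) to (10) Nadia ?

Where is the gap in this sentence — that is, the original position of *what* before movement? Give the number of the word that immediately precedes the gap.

In situ: Amira must force the minister to return what to Nadia.
'what' functions as the direct object of 'return'. Fronting leaves a gap immediately after 'return':
What must Amira force the minister to return ___ to Nadia?
'return' is word 8.

8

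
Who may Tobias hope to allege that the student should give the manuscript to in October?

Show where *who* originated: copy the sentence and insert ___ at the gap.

Who may Tobias hope to allege that the student should give the manuscript to ___ in October?

In situ: Tobias may hope to allege that the student should give the manuscript to who in October.
The filler 'who' is interpreted as the object of the preposition 'to' (recipient of 'give'). The gap is right after 'to'.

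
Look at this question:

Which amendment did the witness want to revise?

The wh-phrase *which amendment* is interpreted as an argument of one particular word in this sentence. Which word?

revise

In situ: The witness did want to revise which amendment.
The filler 'which amendment' is interpreted as the direct object of 'revise'. It moves to the left edge, and the trace sits right after 'revise':
Which amendment did the witness want to revise ___?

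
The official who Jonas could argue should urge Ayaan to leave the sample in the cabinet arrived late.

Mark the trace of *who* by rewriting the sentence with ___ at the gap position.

The official who Jonas could argue ___ should urge Ayaan to leave the sample in the cabinet arrived late.

'who' is the subject of the clause embedded under 'argue'. The gap is right after 'argue'.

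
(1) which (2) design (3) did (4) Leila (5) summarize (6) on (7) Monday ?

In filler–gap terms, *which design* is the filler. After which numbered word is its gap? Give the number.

In situ: Leila did summarize which design on Monday.
'which design' is the direct object of 'summarize'. It moves to the left edge, and the trace sits right after 'summarize':
Which design did Leila summarize ___ on Monday?
'summarize' is word 5.

5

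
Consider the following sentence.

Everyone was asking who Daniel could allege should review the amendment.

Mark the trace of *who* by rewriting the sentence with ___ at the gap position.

Pre-movement form: Daniel could allege who should review the amendment.
The filler 'who' is interpreted as the subject of the clause embedded under 'allege'. The gap is right after 'allege'.

Everyone was asking who Daniel could allege ___ should review the amendment.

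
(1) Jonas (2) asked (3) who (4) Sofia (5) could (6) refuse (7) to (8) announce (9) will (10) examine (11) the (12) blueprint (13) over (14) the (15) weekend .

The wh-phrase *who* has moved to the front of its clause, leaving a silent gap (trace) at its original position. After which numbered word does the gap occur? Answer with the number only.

Pre-movement form: Sofia could refuse to announce who will examine the blueprint over the weekend.
'who' is the subject of the clause embedded under 'announce'. Fronting leaves a gap immediately after 'announce':
Jonas asked who Sofia could refuse to announce ___ will examine the blueprint over the weekend.
'announce' is word 8.

8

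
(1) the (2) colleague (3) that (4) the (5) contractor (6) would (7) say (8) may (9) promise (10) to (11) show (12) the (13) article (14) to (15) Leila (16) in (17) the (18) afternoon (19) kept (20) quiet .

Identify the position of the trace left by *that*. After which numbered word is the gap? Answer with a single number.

'that' functions as the subject of the clause embedded under 'say'. Fronting leaves a gap immediately after 'say':
The colleague that the contractor would say ___ may promise to show the article to Leila in the afternoon kept quiet.
'say' is word 7.

7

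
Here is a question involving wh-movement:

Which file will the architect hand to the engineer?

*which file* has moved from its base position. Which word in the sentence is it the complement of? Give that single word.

hand

Before movement: The architect will hand which file to the engineer.
The filler 'which file' is interpreted as the direct object of 'hand'. Wh-movement fronts it, leaving a gap right after 'hand':
Which file will the architect hand ___ to the engineer?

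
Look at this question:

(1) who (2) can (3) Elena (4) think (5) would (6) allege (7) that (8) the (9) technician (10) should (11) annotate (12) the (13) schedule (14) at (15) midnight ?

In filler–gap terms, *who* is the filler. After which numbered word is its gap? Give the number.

Underlying clause: Elena can think who would allege that the technician should annotate the schedule at midnight.
'who' is the subject of the clause embedded under 'think'. Fronting leaves a gap immediately after 'think':
Who can Elena think ___ would allege that the technician should annotate the schedule at midnight?
'think' is word 4.

4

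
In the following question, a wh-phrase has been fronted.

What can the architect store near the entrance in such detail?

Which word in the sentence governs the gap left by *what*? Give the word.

Underlying clause: The architect can store what near the entrance in such detail.
The filler 'what' is interpreted as the direct object of 'store'. Fronting leaves a gap immediately after 'store':
What can the architect store ___ near the entrance in such detail?

store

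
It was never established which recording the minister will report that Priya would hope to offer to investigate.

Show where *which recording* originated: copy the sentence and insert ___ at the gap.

Underlying clause: The minister will report that Priya would hope to offer to investigate which recording.
'which recording' functions as the direct object of 'investigate'. The gap is right after 'investigate'.

It was never established which recording the minister will report that Priya would hope to offer to investigate ___.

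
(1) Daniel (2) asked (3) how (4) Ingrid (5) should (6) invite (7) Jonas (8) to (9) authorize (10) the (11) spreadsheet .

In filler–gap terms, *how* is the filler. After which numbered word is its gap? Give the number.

11

Pre-movement form: Ingrid should invite Jonas to authorize the spreadsheet how.
'how' is the manner adjunct. Fronting leaves a gap immediately after 'spreadsheet':
Daniel asked how Ingrid should invite Jonas to authorize the spreadsheet ___.
'spreadsheet' is word 11.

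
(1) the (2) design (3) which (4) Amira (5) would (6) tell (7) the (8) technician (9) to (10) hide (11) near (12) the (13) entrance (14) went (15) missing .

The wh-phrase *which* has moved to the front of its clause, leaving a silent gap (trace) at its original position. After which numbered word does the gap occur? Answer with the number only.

'which' is the direct object of 'hide'. Wh-movement fronts it, leaving a gap right after 'hide':
The design which Amira would tell the technician to hide ___ near the entrance went missing.
'hide' is word 10.

10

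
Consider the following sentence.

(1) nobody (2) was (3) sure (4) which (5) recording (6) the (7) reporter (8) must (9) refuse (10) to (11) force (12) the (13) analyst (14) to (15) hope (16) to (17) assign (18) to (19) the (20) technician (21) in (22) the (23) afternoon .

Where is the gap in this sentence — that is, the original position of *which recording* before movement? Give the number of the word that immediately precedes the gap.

Pre-movement form: The reporter must refuse to force the analyst to hope to assign which recording to the technician in the afternoon.
The filler 'which recording' is interpreted as the direct object of 'assign'. Wh-movement fronts it, leaving a gap right after 'assign':
Nobody was sure which recording the reporter must refuse to force the analyst to hope to assign ___ to the technician in the afternoon.
'assign' is word 17.

17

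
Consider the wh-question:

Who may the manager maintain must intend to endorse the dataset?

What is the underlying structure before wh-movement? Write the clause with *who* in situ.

The manager may maintain who must intend to endorse the dataset.

'who' is the subject of the clause embedded under 'maintain'. Wh-movement fronts it, leaving a gap right after 'maintain':
Who may the manager maintain ___ must intend to endorse the dataset?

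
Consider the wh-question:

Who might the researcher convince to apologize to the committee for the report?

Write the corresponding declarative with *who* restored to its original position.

The researcher might convince who to apologize to the committee for the report.

'who' functions as the direct object of 'convince'. It moves to the left edge, and the trace sits right after 'convince':
Who might the researcher convince ___ to apologize to the committee for the report?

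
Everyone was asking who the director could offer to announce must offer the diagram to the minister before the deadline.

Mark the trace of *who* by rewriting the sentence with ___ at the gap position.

Everyone was asking who the director could offer to announce ___ must offer the diagram to the minister before the deadline.

In situ: The director could offer to announce who must offer the diagram to the minister before the deadline.
'who' is the subject of the clause embedded under 'announce'. The gap is right after 'announce'.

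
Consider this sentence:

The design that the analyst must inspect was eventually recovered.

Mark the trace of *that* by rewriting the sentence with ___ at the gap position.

'that' is the direct object of 'inspect'. The gap is right after 'inspect'.

The design that the analyst must inspect ___ was eventually recovered.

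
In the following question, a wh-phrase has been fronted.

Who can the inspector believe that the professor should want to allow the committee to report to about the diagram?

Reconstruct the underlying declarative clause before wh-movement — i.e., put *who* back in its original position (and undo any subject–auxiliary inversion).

The filler 'who' is interpreted as the object of the preposition 'to'. Fronting leaves a gap immediately after 'to':
Who can the inspector believe that the professor should want to allow the committee to report to ___ about the diagram?

The inspector can believe that the professor should want to allow the committee to report to who about the diagram.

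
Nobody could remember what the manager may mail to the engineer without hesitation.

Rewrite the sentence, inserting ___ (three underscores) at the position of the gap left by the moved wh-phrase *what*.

Nobody could remember what the manager may mail ___ to the engineer without hesitation.

Pre-movement form: The manager may mail what to the engineer without hesitation.
The filler 'what' is interpreted as the direct object of 'mail'. The gap is right after 'mail'.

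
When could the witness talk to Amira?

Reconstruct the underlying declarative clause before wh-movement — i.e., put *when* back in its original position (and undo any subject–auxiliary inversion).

The filler 'when' is interpreted as the temporal adjunct. It moves to the left edge, and the trace sits right after 'Amira':
When could the witness talk to Amira ___?

The witness could talk to Amira when.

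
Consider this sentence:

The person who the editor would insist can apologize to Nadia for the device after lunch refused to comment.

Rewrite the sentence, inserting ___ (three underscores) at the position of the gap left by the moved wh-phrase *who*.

The person who the editor would insist ___ can apologize to Nadia for the device after lunch refused to comment.

The filler 'who' is interpreted as the subject of the clause embedded under 'insist'. The gap is right after 'insist'.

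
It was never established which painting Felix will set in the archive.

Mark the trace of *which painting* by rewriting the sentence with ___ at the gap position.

Pre-movement form: Felix will set which painting in the archive.
'which painting' functions as the direct object of 'set'. The gap is right after 'set'.

It was never established which painting Felix will set ___ in the archive.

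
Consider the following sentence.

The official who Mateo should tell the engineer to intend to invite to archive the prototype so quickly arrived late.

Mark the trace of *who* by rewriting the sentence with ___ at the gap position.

The official who Mateo should tell the engineer to intend to invite ___ to archive the prototype so quickly arrived late.

The filler 'who' is interpreted as the direct object of 'invite'. The gap is right after 'invite'.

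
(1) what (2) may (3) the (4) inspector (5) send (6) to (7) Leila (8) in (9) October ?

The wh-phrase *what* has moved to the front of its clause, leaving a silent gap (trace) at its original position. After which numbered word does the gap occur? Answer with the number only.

Pre-movement form: The inspector may send what to Leila in October.
'what' functions as the direct object of 'send'. Fronting leaves a gap immediately after 'send':
What may the inspector send ___ to Leila in October?
'send' is word 5.

5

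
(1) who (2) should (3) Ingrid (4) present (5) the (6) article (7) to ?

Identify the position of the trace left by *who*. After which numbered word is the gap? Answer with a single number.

7

Pre-movement form: Ingrid should present the article to who.
'who' functions as the object of the preposition 'to' (recipient of 'present'). Fronting leaves a gap immediately after 'to':
Who should Ingrid present the article to ___?
'to' is word 7.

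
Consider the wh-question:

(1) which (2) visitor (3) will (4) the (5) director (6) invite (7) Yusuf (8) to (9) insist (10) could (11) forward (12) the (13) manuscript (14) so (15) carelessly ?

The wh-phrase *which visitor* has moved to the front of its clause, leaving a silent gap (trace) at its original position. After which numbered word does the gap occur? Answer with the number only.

9

Before movement: The director will invite Yusuf to insist which visitor could forward the manuscript so carelessly.
The filler 'which visitor' is interpreted as the subject of the clause embedded under 'insist'. It moves to the left edge, and the trace sits right after 'insist':
Which visitor will the director invite Yusuf to insist ___ could forward the manuscript so carelessly?
'insist' is word 9.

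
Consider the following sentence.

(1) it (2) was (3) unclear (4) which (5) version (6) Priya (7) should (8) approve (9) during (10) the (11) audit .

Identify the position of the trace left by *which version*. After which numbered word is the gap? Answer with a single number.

8

Pre-movement form: Priya should approve which version during the audit.
'which version' functions as the direct object of 'approve'. Fronting leaves a gap immediately after 'approve':
It was unclear which version Priya should approve ___ during the audit.
'approve' is word 8.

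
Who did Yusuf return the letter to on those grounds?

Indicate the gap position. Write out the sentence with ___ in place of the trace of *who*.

Pre-movement form: Yusuf did return the letter to who on those grounds.
The filler 'who' is interpreted as the object of the preposition 'to' (recipient of 'return'). The gap is right after 'to'.

Who did Yusuf return the letter to ___ on those grounds?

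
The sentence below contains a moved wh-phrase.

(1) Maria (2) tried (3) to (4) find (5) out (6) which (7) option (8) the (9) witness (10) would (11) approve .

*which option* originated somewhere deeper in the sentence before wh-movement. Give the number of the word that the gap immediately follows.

11

Before movement: The witness would approve which option.
'which option' is the direct object of 'approve'. Wh-movement fronts it, leaving a gap right after 'approve':
Maria tried to find out which option the witness would approve ___.
'approve' is word 11.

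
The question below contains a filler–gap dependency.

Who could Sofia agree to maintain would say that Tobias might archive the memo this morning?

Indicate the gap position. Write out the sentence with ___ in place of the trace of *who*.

Underlying clause: Sofia could agree to maintain who would say that Tobias might archive the memo this morning.
The filler 'who' is interpreted as the subject of the clause embedded under 'maintain'. The gap is right after 'maintain'.

Who could Sofia agree to maintain ___ would say that Tobias might archive the memo this morning?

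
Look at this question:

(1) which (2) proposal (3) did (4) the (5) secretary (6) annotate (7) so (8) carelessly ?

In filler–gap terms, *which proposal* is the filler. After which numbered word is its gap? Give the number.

6

Pre-movement form: The secretary did annotate which proposal so carelessly.
'which proposal' is the direct object of 'annotate'. Wh-movement fronts it, leaving a gap right after 'annotate':
Which proposal did the secretary annotate ___ so carelessly?
'annotate' is word 6.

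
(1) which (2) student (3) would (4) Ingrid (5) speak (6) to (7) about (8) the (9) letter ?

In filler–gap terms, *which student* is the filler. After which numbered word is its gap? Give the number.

6

In situ: Ingrid would speak to which student about the letter.
The filler 'which student' is interpreted as the object of the preposition 'to'. Fronting leaves a gap immediately after 'to':
Which student would Ingrid speak to ___ about the letter?
'to' is word 6.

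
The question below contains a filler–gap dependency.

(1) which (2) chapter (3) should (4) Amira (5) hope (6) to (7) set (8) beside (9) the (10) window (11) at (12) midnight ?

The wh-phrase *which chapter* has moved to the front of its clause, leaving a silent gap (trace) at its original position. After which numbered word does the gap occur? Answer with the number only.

7

Underlying clause: Amira should hope to set which chapter beside the window at midnight.
The filler 'which chapter' is interpreted as the direct object of 'set'. Fronting leaves a gap immediately after 'set':
Which chapter should Amira hope to set ___ beside the window at midnight?
'set' is word 7.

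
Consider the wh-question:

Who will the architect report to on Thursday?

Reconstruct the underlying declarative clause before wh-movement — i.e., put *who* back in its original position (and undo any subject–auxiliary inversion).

The architect will report to who on Thursday.

The filler 'who' is interpreted as the object of the preposition 'to'. Wh-movement fronts it, leaving a gap right after 'to':
Who will the architect report to ___ on Thursday?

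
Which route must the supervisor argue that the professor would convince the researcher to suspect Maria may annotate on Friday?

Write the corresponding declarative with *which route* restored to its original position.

'which route' is the direct object of 'annotate'. Fronting leaves a gap immediately after 'annotate':
Which route must the supervisor argue that the professor would convince the researcher to suspect Maria may annotate ___ on Friday?

The supervisor must argue that the professor would convince the researcher to suspect Maria may annotate which route on Friday.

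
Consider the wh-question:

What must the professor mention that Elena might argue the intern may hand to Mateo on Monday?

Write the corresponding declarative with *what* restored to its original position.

The professor must mention that Elena might argue the intern may hand what to Mateo on Monday.

'what' functions as the direct object of 'hand'. Fronting leaves a gap immediately after 'hand':
What must the professor mention that Elena might argue the intern may hand ___ to Mateo on Monday?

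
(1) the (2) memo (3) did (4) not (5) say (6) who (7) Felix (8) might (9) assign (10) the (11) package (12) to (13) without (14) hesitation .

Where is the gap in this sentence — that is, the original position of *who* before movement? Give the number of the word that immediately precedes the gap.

Pre-movement form: Felix might assign the package to who without hesitation.
The filler 'who' is interpreted as the object of the preposition 'to' (recipient of 'assign'). Wh-movement fronts it, leaving a gap right after 'to':
The memo did not say who Felix might assign the package to ___ without hesitation.
'to' is word 12.

12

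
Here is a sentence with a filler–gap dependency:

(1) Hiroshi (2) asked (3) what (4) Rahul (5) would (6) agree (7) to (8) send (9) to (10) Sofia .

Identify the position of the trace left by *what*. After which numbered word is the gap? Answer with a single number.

8

Pre-movement form: Rahul would agree to send what to Sofia.
'what' is the direct object of 'send'. Wh-movement fronts it, leaving a gap right after 'send':
Hiroshi asked what Rahul would agree to send ___ to Sofia.
'send' is word 8.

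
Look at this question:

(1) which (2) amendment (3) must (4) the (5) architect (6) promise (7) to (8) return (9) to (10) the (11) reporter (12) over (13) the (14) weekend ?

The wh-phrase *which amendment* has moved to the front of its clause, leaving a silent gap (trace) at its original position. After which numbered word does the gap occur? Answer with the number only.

8

Before movement: The architect must promise to return which amendment to the reporter over the weekend.
'which amendment' functions as the direct object of 'return'. Fronting leaves a gap immediately after 'return':
Which amendment must the architect promise to return ___ to the reporter over the weekend?
'return' is word 8.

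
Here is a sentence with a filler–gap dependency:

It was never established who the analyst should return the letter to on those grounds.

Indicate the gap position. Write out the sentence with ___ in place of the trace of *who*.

Underlying clause: The analyst should return the letter to who on those grounds.
The filler 'who' is interpreted as the object of the preposition 'to' (recipient of 'return'). The gap is right after 'to'.

It was never established who the analyst should return the letter to ___ on those grounds.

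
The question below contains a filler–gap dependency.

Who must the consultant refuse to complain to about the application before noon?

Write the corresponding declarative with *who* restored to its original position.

'who' is the object of the preposition 'to'. Wh-movement fronts it, leaving a gap right after 'to':
Who must the consultant refuse to complain to ___ about the application before noon?

The consultant must refuse to complain to who about the application before noon.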